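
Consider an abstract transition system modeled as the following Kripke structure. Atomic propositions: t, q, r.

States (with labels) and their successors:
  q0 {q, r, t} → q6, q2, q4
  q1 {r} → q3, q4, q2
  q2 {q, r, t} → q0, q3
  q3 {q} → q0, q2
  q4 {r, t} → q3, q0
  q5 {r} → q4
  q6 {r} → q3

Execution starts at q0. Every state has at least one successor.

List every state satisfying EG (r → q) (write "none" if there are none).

States satisfying r → q: {q0, q2, q3}.
States satisfying EG (r → q): {q0, q2, q3}.

{q0, q2, q3}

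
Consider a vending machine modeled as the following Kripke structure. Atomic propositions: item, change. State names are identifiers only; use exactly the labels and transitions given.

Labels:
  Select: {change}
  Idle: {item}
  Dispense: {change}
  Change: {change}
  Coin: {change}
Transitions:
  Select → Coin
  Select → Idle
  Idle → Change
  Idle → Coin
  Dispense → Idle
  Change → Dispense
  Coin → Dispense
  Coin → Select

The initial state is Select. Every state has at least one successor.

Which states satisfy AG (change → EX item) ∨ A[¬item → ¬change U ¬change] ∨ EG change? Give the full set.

States satisfying change → EX item: {Select, Idle, Dispense}.
States satisfying AG (change → EX item): ∅.
States satisfying ¬item → ¬change: {Idle}.
States satisfying ¬change: {Idle}.
States satisfying A[¬item → ¬change U ¬change]: {Idle}.
States satisfying change: {Select, Dispense, Change, Coin}.
States satisfying EG change: {Select, Coin}.
States satisfying AG (change → EX item) ∨ A[¬item → ¬change U ¬change] ∨ EG change: {Select, Idle, Coin}.

{Select, Idle, Coin}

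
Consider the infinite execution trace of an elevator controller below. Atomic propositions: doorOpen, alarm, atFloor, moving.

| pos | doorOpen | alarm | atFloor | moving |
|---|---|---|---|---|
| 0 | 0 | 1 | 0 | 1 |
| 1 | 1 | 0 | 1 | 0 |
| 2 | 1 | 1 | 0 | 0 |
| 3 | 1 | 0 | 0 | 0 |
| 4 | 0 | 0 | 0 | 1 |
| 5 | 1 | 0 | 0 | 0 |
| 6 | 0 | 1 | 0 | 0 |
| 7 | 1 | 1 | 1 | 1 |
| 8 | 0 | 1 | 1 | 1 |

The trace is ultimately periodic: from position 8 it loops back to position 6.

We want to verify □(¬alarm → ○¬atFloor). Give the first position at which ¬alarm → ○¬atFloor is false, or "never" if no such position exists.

¬alarm → ○¬atFloor holds at every position 0..8, and those are all the positions the trace ever visits, so the invariant □(¬alarm → ○¬atFloor) is never violated.

never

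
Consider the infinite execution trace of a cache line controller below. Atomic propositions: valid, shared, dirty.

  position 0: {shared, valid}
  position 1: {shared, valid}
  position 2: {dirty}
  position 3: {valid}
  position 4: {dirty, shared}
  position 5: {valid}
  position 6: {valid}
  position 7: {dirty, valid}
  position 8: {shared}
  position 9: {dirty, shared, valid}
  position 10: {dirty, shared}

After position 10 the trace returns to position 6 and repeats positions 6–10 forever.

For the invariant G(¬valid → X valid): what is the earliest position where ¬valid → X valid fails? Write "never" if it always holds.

¬valid → X valid holds at every position 0..10, and those are all the positions the trace ever visits, so the invariant G(¬valid → X valid) is never violated.

never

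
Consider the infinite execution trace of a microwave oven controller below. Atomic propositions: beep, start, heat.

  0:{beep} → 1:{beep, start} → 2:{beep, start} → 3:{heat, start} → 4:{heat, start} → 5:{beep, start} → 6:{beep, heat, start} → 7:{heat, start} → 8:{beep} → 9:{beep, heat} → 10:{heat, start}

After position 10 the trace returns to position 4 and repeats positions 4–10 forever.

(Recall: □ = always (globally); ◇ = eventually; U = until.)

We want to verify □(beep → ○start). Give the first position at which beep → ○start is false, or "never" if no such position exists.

8

Check beep → ○start at each position in order: 0 ✓, 1 ✓, 2 ✓, 3 ✓, 4 ✓, 5 ✓, 6 ✓, 7 ✓.
At position 8 the labels are {beep} and the next position 9 has {beep, heat}, so beep → ○start is false there. This is the first violation.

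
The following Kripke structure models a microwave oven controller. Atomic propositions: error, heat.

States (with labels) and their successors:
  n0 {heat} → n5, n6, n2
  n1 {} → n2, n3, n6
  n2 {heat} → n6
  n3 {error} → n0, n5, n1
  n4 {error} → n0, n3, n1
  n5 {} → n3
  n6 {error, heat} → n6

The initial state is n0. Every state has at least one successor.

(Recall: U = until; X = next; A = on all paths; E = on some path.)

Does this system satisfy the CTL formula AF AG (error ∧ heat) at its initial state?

States satisfying AG (error ∧ heat): {n6}.
States satisfying AF AG (error ∧ heat): {n2, n6}.
There is a path from n0 along which AG (error ∧ heat) never holds.
n0 ∉ Sat(AF AG (error ∧ heat)).

Does not hold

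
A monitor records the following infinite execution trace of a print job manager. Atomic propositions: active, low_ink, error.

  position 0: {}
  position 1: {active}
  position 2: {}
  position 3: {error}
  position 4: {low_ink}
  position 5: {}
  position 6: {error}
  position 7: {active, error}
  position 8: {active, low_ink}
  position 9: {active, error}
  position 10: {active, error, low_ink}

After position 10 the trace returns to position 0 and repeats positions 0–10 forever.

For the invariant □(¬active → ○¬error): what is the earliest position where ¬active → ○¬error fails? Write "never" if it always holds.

2

Check ¬active → ○¬error at each position in order: 0 ✓, 1 ✓.
At position 2 the labels are {} and the next position 3 has {error}, so ¬active → ○¬error is false there. This is the first violation.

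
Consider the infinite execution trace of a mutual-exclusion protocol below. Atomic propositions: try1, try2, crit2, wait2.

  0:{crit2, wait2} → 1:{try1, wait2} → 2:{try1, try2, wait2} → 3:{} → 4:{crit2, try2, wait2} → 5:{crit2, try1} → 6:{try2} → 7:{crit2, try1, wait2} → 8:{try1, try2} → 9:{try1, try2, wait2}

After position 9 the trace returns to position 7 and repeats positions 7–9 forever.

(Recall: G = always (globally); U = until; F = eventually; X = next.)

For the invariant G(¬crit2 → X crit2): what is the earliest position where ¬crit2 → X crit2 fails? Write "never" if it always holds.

Check ¬crit2 → X crit2 at each position in order: 0 ✓.
At position 1 the labels are {try1, wait2} and the next position 2 has {try1, try2, wait2}, so ¬crit2 → X crit2 is false there. This is the first violation.

1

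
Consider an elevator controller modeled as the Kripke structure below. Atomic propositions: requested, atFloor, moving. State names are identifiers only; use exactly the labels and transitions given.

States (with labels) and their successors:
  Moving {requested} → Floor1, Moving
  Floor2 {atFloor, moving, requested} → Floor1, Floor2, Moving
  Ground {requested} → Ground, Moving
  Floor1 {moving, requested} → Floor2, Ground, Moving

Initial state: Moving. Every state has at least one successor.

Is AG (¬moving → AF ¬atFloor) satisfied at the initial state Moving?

States satisfying ¬moving → AF ¬atFloor: {Moving, Floor2, Ground, Floor1}.
States satisfying AG (¬moving → AF ¬atFloor): {Moving, Floor2, Ground, Floor1}.
Every state reachable from Moving satisfies ¬moving → AF ¬atFloor.
Moving ∈ Sat(AG (¬moving → AF ¬atFloor)).

Satisfied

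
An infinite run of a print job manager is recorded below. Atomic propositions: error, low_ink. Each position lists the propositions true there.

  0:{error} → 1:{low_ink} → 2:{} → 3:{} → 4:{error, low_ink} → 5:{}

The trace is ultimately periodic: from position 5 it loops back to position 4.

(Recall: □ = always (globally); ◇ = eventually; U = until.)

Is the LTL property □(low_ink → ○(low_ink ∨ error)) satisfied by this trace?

low_ink → ○(low_ink ∨ error) must hold at every position from 0 onward. It fails at position 1, so □(low_ink → ○(low_ink ∨ error)) is false.
Positions where low_ink holds: 1, 4.
Check ○(low_ink ∨ error) at each: 1→fails, 4→fails.

Violated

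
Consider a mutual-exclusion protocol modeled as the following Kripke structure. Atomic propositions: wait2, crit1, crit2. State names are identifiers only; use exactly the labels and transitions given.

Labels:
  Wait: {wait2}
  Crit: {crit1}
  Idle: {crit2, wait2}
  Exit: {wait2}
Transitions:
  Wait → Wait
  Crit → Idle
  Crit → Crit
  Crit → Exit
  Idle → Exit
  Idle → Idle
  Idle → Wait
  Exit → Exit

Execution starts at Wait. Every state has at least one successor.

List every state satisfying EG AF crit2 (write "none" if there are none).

States satisfying AF crit2: {Idle}.
States satisfying EG AF crit2: {Idle}.

{Idle}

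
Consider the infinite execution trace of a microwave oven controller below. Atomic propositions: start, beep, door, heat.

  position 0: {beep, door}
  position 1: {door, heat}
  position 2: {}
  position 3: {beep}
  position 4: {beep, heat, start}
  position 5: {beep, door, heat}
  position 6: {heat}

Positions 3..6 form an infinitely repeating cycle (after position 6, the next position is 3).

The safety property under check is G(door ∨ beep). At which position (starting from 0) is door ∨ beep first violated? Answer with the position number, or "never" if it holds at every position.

Check door ∨ beep at each position in order: 0 ✓, 1 ✓.
At position 2 the labels are {}, so door ∨ beep is false there. This is the first violation.

2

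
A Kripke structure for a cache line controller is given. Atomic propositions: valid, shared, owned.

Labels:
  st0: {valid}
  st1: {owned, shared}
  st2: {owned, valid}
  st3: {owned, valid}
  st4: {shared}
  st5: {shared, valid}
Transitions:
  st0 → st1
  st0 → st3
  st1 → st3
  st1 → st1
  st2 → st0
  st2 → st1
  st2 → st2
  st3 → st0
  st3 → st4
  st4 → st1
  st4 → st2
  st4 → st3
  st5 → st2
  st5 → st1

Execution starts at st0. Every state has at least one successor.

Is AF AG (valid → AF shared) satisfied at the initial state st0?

Does not hold

States satisfying AG (valid → AF shared): ∅.
States satisfying AF AG (valid → AF shared): ∅.
There is a path from st0 along which AG (valid → AF shared) never holds.
st0 ∉ Sat(AF AG (valid → AF shared)).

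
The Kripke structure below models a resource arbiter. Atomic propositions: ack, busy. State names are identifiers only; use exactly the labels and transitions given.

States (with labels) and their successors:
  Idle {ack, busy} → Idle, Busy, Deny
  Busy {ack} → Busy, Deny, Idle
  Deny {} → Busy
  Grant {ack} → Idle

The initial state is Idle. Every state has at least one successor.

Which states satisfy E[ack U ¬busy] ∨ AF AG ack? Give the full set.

{Idle, Busy, Deny, Grant}

States satisfying ack: {Idle, Busy, Grant}.
States satisfying ¬busy: {Busy, Deny, Grant}.
States satisfying E[ack U ¬busy]: {Idle, Busy, Deny, Grant}.
States satisfying AG ack: ∅.
States satisfying AF AG ack: ∅.
States satisfying E[ack U ¬busy] ∨ AF AG ack: {Idle, Busy, Deny, Grant}.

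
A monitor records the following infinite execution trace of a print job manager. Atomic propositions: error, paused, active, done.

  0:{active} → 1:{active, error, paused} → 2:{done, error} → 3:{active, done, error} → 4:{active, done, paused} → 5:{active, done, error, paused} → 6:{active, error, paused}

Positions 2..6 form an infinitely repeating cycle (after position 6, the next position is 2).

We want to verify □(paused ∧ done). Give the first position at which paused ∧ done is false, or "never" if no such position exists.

At position 0 the labels are {active}, so paused ∧ done is false there. This is the first violation.

0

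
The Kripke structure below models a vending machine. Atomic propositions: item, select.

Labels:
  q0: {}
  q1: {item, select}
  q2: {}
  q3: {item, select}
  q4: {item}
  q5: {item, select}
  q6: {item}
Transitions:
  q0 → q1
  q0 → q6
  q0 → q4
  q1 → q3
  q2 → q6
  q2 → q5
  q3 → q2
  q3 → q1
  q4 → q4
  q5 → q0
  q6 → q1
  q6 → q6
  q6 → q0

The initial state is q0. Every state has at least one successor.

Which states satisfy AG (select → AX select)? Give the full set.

{q4}

States satisfying select → AX select: {q0, q1, q2, q4, q6}.
States satisfying AG (select → AX select): {q4}.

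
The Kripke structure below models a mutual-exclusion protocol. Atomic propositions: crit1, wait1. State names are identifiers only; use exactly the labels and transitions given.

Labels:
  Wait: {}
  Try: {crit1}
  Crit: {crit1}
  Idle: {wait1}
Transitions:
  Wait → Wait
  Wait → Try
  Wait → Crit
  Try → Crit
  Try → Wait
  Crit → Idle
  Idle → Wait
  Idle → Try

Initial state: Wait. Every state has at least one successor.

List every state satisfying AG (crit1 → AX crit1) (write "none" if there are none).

none

States satisfying crit1 → AX crit1: {Wait, Idle}.
States satisfying AG (crit1 → AX crit1): ∅.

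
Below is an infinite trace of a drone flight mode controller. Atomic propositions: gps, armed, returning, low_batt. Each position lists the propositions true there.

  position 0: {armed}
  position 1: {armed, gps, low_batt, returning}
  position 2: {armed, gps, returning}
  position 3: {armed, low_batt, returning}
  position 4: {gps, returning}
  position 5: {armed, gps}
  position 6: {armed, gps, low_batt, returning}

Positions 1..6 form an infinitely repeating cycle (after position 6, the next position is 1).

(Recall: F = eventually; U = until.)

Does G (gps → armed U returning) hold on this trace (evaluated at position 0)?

gps → armed U returning holds at every position 0..6, and those are all positions ever visited, so G (gps → armed U returning) holds.
Positions where gps holds: 1, 2, 4, 5, 6.
Check armed U returning at each: 1→ok, 2→ok, 4→ok, 5→ok, 6→ok.

Satisfied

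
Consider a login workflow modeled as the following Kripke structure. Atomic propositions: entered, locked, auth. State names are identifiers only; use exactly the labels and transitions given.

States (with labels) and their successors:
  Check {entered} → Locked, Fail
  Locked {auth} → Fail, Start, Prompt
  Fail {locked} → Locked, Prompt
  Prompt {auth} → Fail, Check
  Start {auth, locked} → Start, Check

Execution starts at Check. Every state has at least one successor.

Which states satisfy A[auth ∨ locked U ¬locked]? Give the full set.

{Check, Locked, Fail, Prompt}

States satisfying auth ∨ locked: {Locked, Fail, Prompt, Start}.
States satisfying ¬locked: {Check, Locked, Prompt}.
States satisfying A[auth ∨ locked U ¬locked]: {Check, Locked, Fail, Prompt}.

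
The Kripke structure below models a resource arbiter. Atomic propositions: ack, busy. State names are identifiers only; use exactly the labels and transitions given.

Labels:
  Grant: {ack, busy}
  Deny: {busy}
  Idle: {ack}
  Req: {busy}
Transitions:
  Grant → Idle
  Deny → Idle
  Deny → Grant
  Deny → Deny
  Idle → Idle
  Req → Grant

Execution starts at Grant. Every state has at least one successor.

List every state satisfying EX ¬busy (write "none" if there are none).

{Grant, Deny, Idle}

States satisfying ¬busy: {Idle}.
States satisfying EX ¬busy: {Grant, Deny, Idle}.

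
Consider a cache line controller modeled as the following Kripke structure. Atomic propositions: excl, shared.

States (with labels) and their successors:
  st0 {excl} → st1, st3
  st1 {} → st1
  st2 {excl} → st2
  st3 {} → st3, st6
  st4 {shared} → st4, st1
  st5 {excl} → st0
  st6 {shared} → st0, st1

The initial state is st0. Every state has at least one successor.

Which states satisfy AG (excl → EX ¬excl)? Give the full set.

{st0, st1, st3, st4, st6}

States satisfying excl → EX ¬excl: {st0, st1, st3, st4, st6}.
States satisfying AG (excl → EX ¬excl): {st0, st1, st3, st4, st6}.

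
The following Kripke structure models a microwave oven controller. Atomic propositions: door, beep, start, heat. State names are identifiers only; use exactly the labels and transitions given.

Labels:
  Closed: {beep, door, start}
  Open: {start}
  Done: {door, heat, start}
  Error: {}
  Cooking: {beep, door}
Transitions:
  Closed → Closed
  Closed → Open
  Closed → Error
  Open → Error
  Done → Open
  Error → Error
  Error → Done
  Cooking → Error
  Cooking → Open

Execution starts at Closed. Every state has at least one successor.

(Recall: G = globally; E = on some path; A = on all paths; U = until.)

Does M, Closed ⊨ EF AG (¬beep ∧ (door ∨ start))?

Does not hold

States satisfying AG (¬beep ∧ (door ∨ start)): ∅.
States satisfying EF AG (¬beep ∧ (door ∨ start)): ∅.
No suitable path/successor from Closed witnesses the formula.
Closed ∉ Sat(EF AG (¬beep ∧ (door ∨ start))).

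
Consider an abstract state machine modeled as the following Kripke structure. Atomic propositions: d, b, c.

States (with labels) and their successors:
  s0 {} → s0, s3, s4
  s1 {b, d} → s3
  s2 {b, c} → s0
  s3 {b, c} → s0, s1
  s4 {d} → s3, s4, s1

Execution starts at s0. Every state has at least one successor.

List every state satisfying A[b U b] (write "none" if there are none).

{s1, s2, s3}

States satisfying b: {s1, s2, s3}.
States satisfying A[b U b]: {s1, s2, s3}.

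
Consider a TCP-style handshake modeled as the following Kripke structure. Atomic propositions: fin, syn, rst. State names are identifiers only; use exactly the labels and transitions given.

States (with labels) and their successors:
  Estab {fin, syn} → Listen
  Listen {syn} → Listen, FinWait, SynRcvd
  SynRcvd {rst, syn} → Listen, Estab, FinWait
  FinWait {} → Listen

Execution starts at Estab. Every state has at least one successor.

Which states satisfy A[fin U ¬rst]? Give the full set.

{Estab, Listen, FinWait}

States satisfying fin: {Estab}.
States satisfying ¬rst: {Estab, Listen, FinWait}.
States satisfying A[fin U ¬rst]: {Estab, Listen, FinWait}.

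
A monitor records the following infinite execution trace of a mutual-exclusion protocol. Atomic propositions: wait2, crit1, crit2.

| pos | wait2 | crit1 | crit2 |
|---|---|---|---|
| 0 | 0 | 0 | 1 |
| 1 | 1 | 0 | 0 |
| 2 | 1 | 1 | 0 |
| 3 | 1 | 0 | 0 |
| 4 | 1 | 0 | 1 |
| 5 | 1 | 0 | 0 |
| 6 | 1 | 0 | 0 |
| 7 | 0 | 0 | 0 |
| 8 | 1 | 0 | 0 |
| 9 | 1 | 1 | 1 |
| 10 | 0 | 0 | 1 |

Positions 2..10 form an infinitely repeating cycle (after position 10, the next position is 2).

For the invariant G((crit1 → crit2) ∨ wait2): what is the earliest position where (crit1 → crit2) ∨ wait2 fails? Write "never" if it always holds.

never

(crit1 → crit2) ∨ wait2 holds at every position 0..10, and those are all the positions the trace ever visits, so the invariant G((crit1 → crit2) ∨ wait2) is never violated.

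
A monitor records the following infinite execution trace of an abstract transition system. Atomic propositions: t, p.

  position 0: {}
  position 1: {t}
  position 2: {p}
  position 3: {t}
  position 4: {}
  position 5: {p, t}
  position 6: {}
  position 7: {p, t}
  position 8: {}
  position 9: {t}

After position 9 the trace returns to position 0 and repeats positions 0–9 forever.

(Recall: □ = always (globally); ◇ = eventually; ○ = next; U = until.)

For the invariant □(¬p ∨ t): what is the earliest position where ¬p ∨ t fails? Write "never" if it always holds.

Check ¬p ∨ t at each position in order: 0 ✓, 1 ✓.
At position 2 the labels are {p}, so ¬p ∨ t is false there. This is the first violation.

2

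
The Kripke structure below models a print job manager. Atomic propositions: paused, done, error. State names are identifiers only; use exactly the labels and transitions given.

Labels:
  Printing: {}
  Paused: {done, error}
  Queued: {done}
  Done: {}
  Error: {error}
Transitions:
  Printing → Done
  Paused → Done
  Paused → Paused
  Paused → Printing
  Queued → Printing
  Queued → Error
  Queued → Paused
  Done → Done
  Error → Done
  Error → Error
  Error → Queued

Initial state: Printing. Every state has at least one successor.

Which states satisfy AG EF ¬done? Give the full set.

States satisfying EF ¬done: {Printing, Paused, Queued, Done, Error}.
States satisfying AG EF ¬done: {Printing, Paused, Queued, Done, Error}.

{Printing, Paused, Queued, Done, Error}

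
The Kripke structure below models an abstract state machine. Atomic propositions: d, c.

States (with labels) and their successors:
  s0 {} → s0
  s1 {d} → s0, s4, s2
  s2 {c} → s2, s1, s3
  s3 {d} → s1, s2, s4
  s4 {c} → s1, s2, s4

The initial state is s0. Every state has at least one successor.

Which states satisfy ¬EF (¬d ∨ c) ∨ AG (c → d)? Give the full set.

States satisfying ¬d ∨ c: {s0, s2, s4}.
States satisfying EF (¬d ∨ c): {s0, s1, s2, s3, s4}.
States satisfying ¬EF (¬d ∨ c): ∅.
States satisfying c → d: {s0, s1, s3}.
States satisfying AG (c → d): {s0}.
States satisfying ¬EF (¬d ∨ c) ∨ AG (c → d): {s0}.

{s0}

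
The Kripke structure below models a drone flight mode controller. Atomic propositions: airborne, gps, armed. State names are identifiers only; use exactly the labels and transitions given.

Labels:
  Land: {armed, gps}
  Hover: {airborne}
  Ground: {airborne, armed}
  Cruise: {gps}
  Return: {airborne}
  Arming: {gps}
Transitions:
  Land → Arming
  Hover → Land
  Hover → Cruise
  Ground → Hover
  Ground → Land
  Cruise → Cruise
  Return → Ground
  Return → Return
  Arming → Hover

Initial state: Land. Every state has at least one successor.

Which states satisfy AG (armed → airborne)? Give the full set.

States satisfying armed → airborne: {Hover, Ground, Cruise, Return, Arming}.
States satisfying AG (armed → airborne): {Cruise}.

{Cruise}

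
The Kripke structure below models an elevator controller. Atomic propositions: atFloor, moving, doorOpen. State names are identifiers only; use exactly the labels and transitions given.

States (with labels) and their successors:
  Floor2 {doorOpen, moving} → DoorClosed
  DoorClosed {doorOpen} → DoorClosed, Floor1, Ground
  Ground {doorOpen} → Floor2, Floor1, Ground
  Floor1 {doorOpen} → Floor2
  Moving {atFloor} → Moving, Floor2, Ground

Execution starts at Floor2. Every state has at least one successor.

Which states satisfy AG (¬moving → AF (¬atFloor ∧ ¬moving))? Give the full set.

{Floor2, DoorClosed, Ground, Floor1}

States satisfying ¬moving → AF (¬atFloor ∧ ¬moving): {Floor2, DoorClosed, Ground, Floor1}.
States satisfying AG (¬moving → AF (¬atFloor ∧ ¬moving)): {Floor2, DoorClosed, Ground, Floor1}.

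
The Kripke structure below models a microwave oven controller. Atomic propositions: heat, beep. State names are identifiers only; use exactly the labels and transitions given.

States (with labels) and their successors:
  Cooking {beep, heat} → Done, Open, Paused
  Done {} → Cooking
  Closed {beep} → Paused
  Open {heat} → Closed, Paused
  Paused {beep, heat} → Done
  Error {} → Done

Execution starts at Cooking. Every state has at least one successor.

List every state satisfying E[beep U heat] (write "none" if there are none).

States satisfying beep: {Cooking, Closed, Paused}.
States satisfying heat: {Cooking, Open, Paused}.
States satisfying E[beep U heat]: {Cooking, Closed, Open, Paused}.

{Cooking, Closed, Open, Paused}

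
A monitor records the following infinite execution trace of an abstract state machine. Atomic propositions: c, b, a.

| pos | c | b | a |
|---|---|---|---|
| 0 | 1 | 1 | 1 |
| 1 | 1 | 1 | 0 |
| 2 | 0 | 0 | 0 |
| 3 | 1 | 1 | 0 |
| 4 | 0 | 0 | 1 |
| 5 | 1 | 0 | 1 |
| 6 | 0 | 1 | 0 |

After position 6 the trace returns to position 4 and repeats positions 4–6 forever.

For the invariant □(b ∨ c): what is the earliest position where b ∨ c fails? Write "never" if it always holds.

Check b ∨ c at each position in order: 0 ✓, 1 ✓.
At position 2 the labels are {}, so b ∨ c is false there. This is the first violation.

2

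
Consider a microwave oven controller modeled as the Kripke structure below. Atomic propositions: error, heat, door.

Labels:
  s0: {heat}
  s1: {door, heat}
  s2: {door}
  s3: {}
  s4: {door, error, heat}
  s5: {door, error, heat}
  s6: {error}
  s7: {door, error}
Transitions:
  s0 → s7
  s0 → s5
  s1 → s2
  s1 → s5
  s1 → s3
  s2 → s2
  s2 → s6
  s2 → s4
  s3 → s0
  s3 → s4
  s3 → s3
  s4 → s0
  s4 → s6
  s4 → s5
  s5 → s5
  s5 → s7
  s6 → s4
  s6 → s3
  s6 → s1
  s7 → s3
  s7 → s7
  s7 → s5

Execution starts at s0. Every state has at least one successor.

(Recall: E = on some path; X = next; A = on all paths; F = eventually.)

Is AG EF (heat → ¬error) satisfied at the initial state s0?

Yes

States satisfying EF (heat → ¬error): {s0, s1, s2, s3, s4, s5, s6, s7}.
States satisfying AG EF (heat → ¬error): {s0, s1, s2, s3, s4, s5, s6, s7}.
Every state reachable from s0 satisfies EF (heat → ¬error).
s0 ∈ Sat(AG EF (heat → ¬error)).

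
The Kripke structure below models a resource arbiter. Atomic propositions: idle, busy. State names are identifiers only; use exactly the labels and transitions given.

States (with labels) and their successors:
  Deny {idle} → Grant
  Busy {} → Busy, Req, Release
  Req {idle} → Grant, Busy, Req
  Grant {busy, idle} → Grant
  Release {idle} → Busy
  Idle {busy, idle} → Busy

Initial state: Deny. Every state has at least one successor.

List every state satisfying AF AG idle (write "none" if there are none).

{Deny, Grant}

States satisfying AG idle: {Deny, Grant}.
States satisfying AF AG idle: {Deny, Grant}.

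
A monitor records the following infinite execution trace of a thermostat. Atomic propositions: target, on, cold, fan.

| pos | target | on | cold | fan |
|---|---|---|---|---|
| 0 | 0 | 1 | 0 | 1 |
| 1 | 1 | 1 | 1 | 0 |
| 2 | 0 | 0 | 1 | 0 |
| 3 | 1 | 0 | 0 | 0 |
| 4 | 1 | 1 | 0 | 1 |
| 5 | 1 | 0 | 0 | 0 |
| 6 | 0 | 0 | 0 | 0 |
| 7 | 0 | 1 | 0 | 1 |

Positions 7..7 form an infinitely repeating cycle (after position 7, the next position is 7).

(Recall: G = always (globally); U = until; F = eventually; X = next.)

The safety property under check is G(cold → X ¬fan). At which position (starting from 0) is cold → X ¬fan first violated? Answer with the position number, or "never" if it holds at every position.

cold → X ¬fan holds at every position 0..7, and those are all the positions the trace ever visits, so the invariant G(cold → X ¬fan) is never violated.

never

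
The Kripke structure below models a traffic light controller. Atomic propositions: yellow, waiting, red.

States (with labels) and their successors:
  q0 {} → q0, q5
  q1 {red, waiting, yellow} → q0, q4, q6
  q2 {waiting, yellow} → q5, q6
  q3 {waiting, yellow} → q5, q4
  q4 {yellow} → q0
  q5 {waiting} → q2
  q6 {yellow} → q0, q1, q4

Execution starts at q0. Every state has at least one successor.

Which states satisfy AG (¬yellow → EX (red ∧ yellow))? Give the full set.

States satisfying ¬yellow → EX (red ∧ yellow): {q1, q2, q3, q4, q6}.
States satisfying AG (¬yellow → EX (red ∧ yellow)): ∅.

none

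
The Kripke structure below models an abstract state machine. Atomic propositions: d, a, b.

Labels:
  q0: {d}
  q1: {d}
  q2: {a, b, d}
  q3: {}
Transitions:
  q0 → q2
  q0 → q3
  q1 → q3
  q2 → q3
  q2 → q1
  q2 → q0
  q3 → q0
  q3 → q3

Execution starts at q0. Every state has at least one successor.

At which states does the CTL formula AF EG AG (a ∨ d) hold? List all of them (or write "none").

States satisfying EG AG (a ∨ d): ∅.
States satisfying AF EG AG (a ∨ d): ∅.

none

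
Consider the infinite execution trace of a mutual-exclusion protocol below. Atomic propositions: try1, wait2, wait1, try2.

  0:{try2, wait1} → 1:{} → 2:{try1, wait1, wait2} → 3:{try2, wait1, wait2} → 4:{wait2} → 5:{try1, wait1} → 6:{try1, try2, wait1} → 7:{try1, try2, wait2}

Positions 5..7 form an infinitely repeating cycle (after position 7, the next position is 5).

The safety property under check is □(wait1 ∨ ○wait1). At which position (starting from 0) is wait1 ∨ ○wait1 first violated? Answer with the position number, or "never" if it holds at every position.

never

wait1 ∨ ○wait1 holds at every position 0..7, and those are all the positions the trace ever visits, so the invariant □(wait1 ∨ ○wait1) is never violated.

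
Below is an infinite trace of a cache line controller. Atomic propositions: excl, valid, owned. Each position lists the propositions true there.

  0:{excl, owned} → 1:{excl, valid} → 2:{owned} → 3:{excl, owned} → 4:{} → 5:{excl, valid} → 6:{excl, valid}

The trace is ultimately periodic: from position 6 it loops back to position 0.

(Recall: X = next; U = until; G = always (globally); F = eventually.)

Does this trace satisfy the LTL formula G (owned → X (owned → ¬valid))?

owned → X (owned → ¬valid) holds at every position 0..6, and those are all positions ever visited, so G (owned → X (owned → ¬valid)) holds.
Positions where owned holds: 0, 2, 3.
Check X (owned → ¬valid) at each: 0→ok, 2→ok, 3→ok.

Holds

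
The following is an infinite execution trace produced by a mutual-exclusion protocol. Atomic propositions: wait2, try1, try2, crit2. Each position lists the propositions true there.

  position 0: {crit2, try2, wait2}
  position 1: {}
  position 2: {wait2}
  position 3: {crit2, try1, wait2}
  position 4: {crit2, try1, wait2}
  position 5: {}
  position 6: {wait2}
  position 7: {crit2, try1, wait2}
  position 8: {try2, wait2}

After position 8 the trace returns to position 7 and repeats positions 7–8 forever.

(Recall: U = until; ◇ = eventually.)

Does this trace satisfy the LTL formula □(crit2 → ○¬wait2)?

Violated

crit2 → ○¬wait2 must hold at every position from 0 onward. It fails at position 3, so □(crit2 → ○¬wait2) is false.
Positions where crit2 holds: 0, 3, 4, 7.
Check ○¬wait2 at each: 0→ok, 3→fails, 4→ok, 7→fails.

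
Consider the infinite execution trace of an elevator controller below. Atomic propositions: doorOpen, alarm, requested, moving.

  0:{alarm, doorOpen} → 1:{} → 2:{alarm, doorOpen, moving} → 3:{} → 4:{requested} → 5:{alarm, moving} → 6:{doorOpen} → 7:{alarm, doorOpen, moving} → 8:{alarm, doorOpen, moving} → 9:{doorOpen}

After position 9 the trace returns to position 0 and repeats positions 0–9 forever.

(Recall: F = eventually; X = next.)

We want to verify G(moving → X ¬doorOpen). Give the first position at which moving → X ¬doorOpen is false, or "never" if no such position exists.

Check moving → X ¬doorOpen at each position in order: 0 ✓, 1 ✓, 2 ✓, 3 ✓, 4 ✓.
At position 5 the labels are {alarm, moving} and the next position 6 has {doorOpen}, so moving → X ¬doorOpen is false there. This is the first violation.

5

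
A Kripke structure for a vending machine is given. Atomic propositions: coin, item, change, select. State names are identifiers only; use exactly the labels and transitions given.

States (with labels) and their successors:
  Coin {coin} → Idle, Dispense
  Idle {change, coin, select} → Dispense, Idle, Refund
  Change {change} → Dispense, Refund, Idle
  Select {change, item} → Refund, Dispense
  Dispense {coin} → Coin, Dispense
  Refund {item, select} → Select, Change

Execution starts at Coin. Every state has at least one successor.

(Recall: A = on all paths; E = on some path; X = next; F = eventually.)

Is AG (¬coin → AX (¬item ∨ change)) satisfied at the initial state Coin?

States satisfying ¬coin → AX (¬item ∨ change): {Coin, Idle, Dispense, Refund}.
States satisfying AG (¬coin → AX (¬item ∨ change)): ∅.
Change is reachable from Coin and violates ¬coin → AX (¬item ∨ change), so AG fails at Coin.
Coin ∉ Sat(AG (¬coin → AX (¬item ∨ change))).

Violated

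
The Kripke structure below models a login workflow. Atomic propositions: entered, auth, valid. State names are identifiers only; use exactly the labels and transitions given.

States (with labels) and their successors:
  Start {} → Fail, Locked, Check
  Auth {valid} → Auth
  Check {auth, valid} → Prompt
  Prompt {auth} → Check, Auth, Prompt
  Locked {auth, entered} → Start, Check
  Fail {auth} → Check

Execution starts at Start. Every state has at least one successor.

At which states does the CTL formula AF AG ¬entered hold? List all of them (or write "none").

States satisfying AG ¬entered: {Auth, Check, Prompt, Fail}.
States satisfying AF AG ¬entered: {Auth, Check, Prompt, Fail}.

{Auth, Check, Prompt, Fail}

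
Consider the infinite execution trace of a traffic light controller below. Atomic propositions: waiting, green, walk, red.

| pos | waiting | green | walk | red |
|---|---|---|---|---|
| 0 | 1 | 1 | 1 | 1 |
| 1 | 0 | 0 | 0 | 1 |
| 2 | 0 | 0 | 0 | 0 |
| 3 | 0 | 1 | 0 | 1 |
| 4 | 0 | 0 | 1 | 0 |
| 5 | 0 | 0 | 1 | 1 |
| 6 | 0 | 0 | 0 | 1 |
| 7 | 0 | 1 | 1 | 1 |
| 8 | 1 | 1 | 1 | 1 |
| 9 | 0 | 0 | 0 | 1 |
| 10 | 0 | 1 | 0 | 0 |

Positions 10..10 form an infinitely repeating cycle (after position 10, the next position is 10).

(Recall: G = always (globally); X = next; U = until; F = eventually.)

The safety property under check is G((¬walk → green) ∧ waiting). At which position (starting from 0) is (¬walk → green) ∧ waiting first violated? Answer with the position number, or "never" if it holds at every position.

Check (¬walk → green) ∧ waiting at each position in order: 0 ✓.
At position 1 the labels are {red}, so (¬walk → green) ∧ waiting is false there. This is the first violation.

1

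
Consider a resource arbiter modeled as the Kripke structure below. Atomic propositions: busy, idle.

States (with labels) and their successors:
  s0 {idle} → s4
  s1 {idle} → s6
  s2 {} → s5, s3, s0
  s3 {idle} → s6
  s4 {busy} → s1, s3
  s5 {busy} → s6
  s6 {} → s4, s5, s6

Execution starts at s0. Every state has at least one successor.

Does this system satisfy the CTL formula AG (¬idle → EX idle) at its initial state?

States satisfying ¬idle → EX idle: {s0, s1, s2, s3, s4}.
States satisfying AG (¬idle → EX idle): ∅.
s5 is reachable from s0 and violates ¬idle → EX idle, so AG fails at s0.
s0 ∉ Sat(AG (¬idle → EX idle)).

Does not hold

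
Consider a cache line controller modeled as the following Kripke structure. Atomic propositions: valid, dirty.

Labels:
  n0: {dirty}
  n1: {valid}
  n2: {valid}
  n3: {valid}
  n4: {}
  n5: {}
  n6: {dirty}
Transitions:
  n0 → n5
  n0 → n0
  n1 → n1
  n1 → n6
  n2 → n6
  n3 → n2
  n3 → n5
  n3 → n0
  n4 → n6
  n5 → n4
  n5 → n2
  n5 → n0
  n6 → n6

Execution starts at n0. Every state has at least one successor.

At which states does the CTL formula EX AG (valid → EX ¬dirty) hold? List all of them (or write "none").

{n1, n2, n4, n5, n6}

States satisfying AG (valid → EX ¬dirty): {n1, n4, n6}.
States satisfying EX AG (valid → EX ¬dirty): {n1, n2, n4, n5, n6}.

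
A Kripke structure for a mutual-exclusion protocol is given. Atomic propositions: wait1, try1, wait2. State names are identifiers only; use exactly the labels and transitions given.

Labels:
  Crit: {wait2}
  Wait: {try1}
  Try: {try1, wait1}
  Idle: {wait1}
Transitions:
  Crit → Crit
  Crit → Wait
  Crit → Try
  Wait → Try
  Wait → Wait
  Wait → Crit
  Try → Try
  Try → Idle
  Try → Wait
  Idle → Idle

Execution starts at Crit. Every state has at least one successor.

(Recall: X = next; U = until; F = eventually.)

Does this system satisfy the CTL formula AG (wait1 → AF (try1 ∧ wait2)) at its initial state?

No

States satisfying wait1 → AF (try1 ∧ wait2): {Crit, Wait}.
States satisfying AG (wait1 → AF (try1 ∧ wait2)): ∅.
Idle is reachable from Crit and violates wait1 → AF (try1 ∧ wait2), so AG fails at Crit.
Crit ∉ Sat(AG (wait1 → AF (try1 ∧ wait2))).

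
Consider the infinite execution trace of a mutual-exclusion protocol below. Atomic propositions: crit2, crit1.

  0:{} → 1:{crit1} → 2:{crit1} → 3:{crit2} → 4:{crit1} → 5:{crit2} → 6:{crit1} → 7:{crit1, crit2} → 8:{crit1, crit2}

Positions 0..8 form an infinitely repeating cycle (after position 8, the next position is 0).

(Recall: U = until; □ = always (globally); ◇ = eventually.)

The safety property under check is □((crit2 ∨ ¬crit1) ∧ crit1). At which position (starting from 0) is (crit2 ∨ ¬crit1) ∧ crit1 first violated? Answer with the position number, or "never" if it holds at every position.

At position 0 the labels are {}, so (crit2 ∨ ¬crit1) ∧ crit1 is false there. This is the first violation.

0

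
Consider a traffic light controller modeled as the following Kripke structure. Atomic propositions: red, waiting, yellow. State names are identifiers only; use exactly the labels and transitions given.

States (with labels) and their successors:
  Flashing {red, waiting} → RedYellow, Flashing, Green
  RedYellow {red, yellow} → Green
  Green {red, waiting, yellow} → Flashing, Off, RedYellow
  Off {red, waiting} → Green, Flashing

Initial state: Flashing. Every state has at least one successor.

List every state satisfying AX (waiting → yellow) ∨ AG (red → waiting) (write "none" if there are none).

States satisfying waiting → yellow: {RedYellow, Green}.
States satisfying AX (waiting → yellow): {RedYellow}.
States satisfying red → waiting: {Flashing, Green, Off}.
States satisfying AG (red → waiting): ∅.
States satisfying AX (waiting → yellow) ∨ AG (red → waiting): {RedYellow}.

{RedYellow}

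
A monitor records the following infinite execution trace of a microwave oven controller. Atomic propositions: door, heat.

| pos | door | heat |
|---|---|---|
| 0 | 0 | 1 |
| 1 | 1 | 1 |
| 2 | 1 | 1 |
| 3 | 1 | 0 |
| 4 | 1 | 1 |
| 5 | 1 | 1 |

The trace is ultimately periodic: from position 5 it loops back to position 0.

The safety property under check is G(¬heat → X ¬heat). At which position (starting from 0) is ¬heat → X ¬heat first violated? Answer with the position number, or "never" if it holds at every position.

3

Check ¬heat → X ¬heat at each position in order: 0 ✓, 1 ✓, 2 ✓.
At position 3 the labels are {door} and the next position 4 has {door, heat}, so ¬heat → X ¬heat is false there. This is the first violation.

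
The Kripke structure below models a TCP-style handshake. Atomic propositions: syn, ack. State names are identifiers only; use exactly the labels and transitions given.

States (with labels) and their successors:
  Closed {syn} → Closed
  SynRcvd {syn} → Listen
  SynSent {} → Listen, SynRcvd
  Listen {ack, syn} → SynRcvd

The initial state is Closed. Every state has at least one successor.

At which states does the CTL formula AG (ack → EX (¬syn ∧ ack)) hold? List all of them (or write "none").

States satisfying ack → EX (¬syn ∧ ack): {Closed, SynRcvd, SynSent}.
States satisfying AG (ack → EX (¬syn ∧ ack)): {Closed}.

{Closed}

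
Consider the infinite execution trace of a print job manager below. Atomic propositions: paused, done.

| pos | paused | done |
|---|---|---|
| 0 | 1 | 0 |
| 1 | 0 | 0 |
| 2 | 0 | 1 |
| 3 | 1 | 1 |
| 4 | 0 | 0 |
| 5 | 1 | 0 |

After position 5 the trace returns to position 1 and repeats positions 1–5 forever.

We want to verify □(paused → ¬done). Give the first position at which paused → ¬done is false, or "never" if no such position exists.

Check paused → ¬done at each position in order: 0 ✓, 1 ✓, 2 ✓.
At position 3 the labels are {done, paused}, so paused → ¬done is false there. This is the first violation.

3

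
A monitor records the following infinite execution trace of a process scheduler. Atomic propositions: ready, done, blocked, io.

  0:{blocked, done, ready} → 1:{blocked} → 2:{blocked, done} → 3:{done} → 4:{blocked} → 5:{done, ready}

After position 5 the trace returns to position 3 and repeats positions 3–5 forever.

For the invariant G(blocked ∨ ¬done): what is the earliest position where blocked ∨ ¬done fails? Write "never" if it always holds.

3

Check blocked ∨ ¬done at each position in order: 0 ✓, 1 ✓, 2 ✓.
At position 3 the labels are {done}, so blocked ∨ ¬done is false there. This is the first violation.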